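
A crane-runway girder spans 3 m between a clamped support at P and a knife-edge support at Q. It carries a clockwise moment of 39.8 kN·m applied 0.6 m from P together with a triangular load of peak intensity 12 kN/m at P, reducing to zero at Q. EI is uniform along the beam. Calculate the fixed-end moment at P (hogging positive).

M_P = 25.51 kN·m

Take the reaction at Q as the redundant and release it; the primary structure is a cantilever fixed at P.
Primary-structure tip deflection at Q by superposition:
  clockwise couple 39.8 at a = 0.6: M₀a(2L − a)/(2EI) = 64.48/EI
  triangular load, peak 12 at the fixed end: w₀L⁴/(30EI) = 32.4/EI
  δ_0 = 96.88/EI
Flexibility coefficient — unit upward force at Q: δ_{QQ} = L³/(3EI) = 9/EI.
Compatibility at Q: δ_0 − R_Q·δ_{QQ} = 0, so R_Q = 96.88/9 = 10.76 kN.
Moment equilibrium about P: M_P = Σ(load moments about P) − R_Q·L = 57.8 − 10.76×3 = 25.51 kN·m.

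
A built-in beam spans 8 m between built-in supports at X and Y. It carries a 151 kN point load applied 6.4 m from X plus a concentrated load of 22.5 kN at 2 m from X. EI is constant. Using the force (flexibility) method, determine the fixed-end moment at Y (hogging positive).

Take the two fixed-end moments M_X, M_Y as redundants; the released structure is the simple span XY.
On the primary (simply-supported) span, the end slopes from the loading are:
  at X: point load 151 at a = 6.4: Pab(L + b)/(6LEI) = 309.2/EI
  at Y: point load 151 at a = 6.4: Pab(L + a)/(6LEI) = 463.9/EI
  at X: point load 22.5 at a = 2: Pab(L + b)/(6LEI) = 78.75/EI
  at Y: point load 22.5 at a = 2: Pab(L + a)/(6LEI) = 56.25/EI
  θ_X0 = 388/EI,  θ_Y0 = 520.1/EI
Flexibility coefficients: a unit moment at one end gives L/(3EI) there and L/(6EI) at the far end, so f₁₁ = f₂₂ = 2.667/EI and f₁₂ = f₂₁ = 1.333/EI.
Compatibility — zero rotation at each built-in end:
  2.667 M_X + 1.333 M_Y = 388
  1.333 M_X + 2.667 M_Y = 520.1
Solving the pair gives M_X = 63.97 kN·m and M_Y = 163.1 kN·m (hogging).

M_Y = 163.1 kN·m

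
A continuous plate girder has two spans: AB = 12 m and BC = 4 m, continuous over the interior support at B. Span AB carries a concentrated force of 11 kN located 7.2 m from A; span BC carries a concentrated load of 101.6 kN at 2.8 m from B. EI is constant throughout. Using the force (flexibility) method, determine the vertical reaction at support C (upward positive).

R_C = 62.9 kN

Release continuity at B by inserting a hinge; the redundant is the internal moment M_B. The primary structure is two simply-supported spans AB and BC.
Discontinuity in slope at B on the released structure — sum the simple-span end rotations:
  span AB: point load 11 at a = 7.2: Pab(L + a)/(6LEI) = 101.4/EI
  span BC: point load 101.6 at a = 2.8: Pab(L + b)/(6LEI) = 73.96/EI
  relative rotation θ_0 = (101.4 + 73.96)/EI = 175.3/EI
A unit hogging moment at B produces rotation L₁/(3EI) + L₂/(3EI) = 5.333/EI.
Compatibility: M_B·(L₁+L₂)/(3EI) = θ_0, giving M_B = 32.88 kN·m (hogging).
Span BC, ΣM about C: R_B^{BC}·4 = 121.9 + 32.88, so R_B^{BC} = 38.7 kN and R_C = 101.6 − 38.7 = 62.9 kN.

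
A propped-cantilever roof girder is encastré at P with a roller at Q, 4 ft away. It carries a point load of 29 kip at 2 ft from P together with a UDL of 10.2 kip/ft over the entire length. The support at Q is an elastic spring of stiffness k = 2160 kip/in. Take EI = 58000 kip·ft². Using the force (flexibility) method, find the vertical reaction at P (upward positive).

Release the roller at Q. Primary structure: cantilever fixed at P.
Free-end deflection of the primary structure under the applied loading (downward +):
  point load 29 at a = 2: Pa²(3L − a)/(6EI) = 193.3/EI
  UDL 10.2: wL⁴/(8EI) = 326.4/EI
  δ_0 = 519.7/EI
Flexibility coefficient — unit upward force at Q: δ_{QQ} = L³/(3EI) = 21.33/EI.
With EI = 58000 kip·ft²: δ_0 = 0.008961 ft and δ_{QQ} = 0.000368 ft/kip.
Compatibility — the spring shortens by R_Q/k under the reaction it provides: δ_0 − R_Q·δ_{QQ} = R_Q/k. With 1/k = 1/(2160×12) ft/kip = 0.000039 ft/kip, R_Q = δ_0 / (δ_{QQ} + 1/k) = 0.008961 / (0.000368 + 0.000039) = 22.05 kip.
Vertical equilibrium: R_P = ΣP − R_Q = 69.8 − 22.05 = 47.75 kip.

R_P = 47.75 kip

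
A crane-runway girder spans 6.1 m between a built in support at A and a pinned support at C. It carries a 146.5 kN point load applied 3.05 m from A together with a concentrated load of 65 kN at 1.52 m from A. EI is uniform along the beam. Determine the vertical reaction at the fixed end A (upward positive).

Take the reaction at C as the redundant and release it; the primary structure is a cantilever fixed at A.
Deflection at C on the released cantilever, summing each load's contribution:
  point load 146.5 at a = 3.05: Pa²(3L − a)/(6EI) = 3464/EI
  point load 65 at a = 1.52: Pa²(3L − a)/(6EI) = 420/EI
  δ_0 = 3884/EI
Tip deflection under a unit load at C: L³/(3EI) = 75.66/EI.
Compatibility at C: δ_0 − R_C·δ_{CC} = 0, so R_C = 3884/75.66 = 51.33 kN.
Vertical equilibrium: R_A = ΣP − R_C = 211.5 − 51.33 = 160.2 kN.

R_A = 160.2 kN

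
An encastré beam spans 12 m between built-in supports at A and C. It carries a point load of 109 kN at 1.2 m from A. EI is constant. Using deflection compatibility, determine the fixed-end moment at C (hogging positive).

M_C = 11.77 kN·m

Take the two fixed-end moments M_A, M_C as redundants; the released structure is the simple span AC.
Simple-span end rotations at A and C under the given loads:
  at A: point load 109 at a = 1.2: Pab(L + b)/(6LEI) = 447.3/EI
  at C: point load 109 at a = 1.2: Pab(L + a)/(6LEI) = 259/EI
  θ_A0 = 447.3/EI,  θ_C0 = 259/EI
Flexibility coefficients: a unit moment at one end gives L/(3EI) there and L/(6EI) at the far end, so f₁₁ = f₂₂ = 4/EI and f₁₂ = f₂₁ = 2/EI.
Compatibility — zero rotation at each built-in end:
  4 M_A + 2 M_C = 447.3
  2 M_A + 4 M_C = 259
Solving the pair gives M_A = 105.9 kN·m and M_C = 11.77 kN·m (hogging).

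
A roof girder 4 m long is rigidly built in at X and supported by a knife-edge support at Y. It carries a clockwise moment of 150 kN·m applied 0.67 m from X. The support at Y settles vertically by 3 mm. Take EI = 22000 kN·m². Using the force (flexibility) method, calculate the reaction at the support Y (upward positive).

Remove the prop at Y; the released (primary) structure is a cantilever built in at X.
Deflection at Y on the released cantilever, summing each load's contribution:
  clockwise couple 150 at a = 0.67: M₀a(2L − a)/(2EI) = 368.3/EI
Tip deflection under a unit load at Y: L³/(3EI) = 21.33/EI.
With EI = 22000 kN·m²: δ_0 = 0.016742 m and δ_{YY} = 0.00097 m/kN.
Compatibility — the beam at Y must follow the support down by 0.003 m: δ_0 − R_Y·δ_{YY} = 0.003, so R_Y = (0.016742 − 0.003)/0.00097 = 14.17 kN.

R_Y = 14.17 kN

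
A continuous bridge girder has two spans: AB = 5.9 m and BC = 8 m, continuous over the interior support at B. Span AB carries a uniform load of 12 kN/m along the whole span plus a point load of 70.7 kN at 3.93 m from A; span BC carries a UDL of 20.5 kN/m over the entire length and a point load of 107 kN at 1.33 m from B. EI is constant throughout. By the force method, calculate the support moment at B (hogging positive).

Release continuity at B by inserting a hinge; the redundant is the internal moment M_B. The primary structure is two simply-supported spans AB and BC.
Rotations at B on the released spans (each span's end-slope, ×1/EI):
  span AB: UDL 12: wL³/(24EI) = 102.7/EI
  span AB: point load 70.7 at a = 3.93: Pab(L + a)/(6LEI) = 152/EI
  span BC: UDL 20.5: wL³/(24EI) = 437.3/EI
  span BC: point load 107 at a = 1.33: Pab(L + b)/(6LEI) = 290.1/EI
  relative rotation θ_0 = (254.7 + 727.4)/EI = 982.1/EI
A unit hogging moment at B produces rotation L₁/(3EI) + L₂/(3EI) = 4.633/EI.
Slope continuity at B: θ_0 = M_B·4.633/EI, so M_B = 982.1/4.633 = 212 kN·m (hogging).

M_B = 212 kN·m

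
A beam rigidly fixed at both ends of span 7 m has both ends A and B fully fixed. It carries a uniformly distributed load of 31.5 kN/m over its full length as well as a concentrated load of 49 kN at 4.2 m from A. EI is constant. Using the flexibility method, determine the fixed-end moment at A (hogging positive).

Release both end moments; the primary structure is a simply-supported span AB with redundants M_A and M_B.
End rotations of the released simple span under the applied load (×1/EI):
  at A: UDL 31.5: wL³/(24EI) = 450.2/EI
  at B: UDL 31.5: wL³/(24EI) = 450.2/EI
  at A: point load 49 at a = 4.2: Pab(L + b)/(6LEI) = 134.5/EI
  at B: point load 49 at a = 4.2: Pab(L + a)/(6LEI) = 153.7/EI
  θ_A0 = 584.6/EI,  θ_B0 = 603.9/EI
Flexibility coefficients: a unit moment at one end gives L/(3EI) there and L/(6EI) at the far end, so f₁₁ = f₂₂ = 2.333/EI and f₁₂ = f₂₁ = 1.167/EI.
Compatibility — zero rotation at each built-in end:
  2.333 M_A + 1.167 M_B = 584.6
  1.167 M_A + 2.333 M_B = 603.9
Solving the pair gives M_A = 161.6 kN·m and M_B = 178 kN·m (hogging).

M_A = 161.6 kN·m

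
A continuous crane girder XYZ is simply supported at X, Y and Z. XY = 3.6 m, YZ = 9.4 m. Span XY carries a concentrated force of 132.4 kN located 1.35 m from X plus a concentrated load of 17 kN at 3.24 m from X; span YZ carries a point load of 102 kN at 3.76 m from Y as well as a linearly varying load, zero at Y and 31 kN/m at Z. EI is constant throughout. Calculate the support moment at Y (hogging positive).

Take M_Y as the redundant. Released structure: two simple spans XY and YZ with a hinge at Y.
End slopes at the hinge Y, treating each span as simply supported:
  span XY: point load 132.4 at a = 1.35: Pab(L + a)/(6LEI) = 92.16/EI
  span XY: point load 17 at a = 3.24: Pab(L + a)/(6LEI) = 6.279/EI
  span YZ: point load 102 at a = 3.76: Pab(L + b)/(6LEI) = 576.8/EI
  span YZ: triangular load, peak 31: 7w₀L³/(360EI) = 500.7/EI
  relative rotation θ_0 = (98.44 + 1077)/EI = 1176/EI
A unit hogging moment at Y produces rotation L₁/(3EI) + L₂/(3EI) = 4.333/EI.
Compatibility: M_Y·(L₁+L₂)/(3EI) = θ_0, giving M_Y = 271.4 kN·m (hogging).

M_Y = 271.4 kN·m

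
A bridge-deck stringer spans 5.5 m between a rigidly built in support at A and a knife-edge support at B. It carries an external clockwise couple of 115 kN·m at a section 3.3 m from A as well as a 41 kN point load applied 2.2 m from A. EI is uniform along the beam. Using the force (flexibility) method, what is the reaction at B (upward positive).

Release the roller at B. Primary structure: cantilever fixed at A.
Deflection at B on the released cantilever, summing each load's contribution:
  clockwise couple 115 at a = 3.3: M₀a(2L − a)/(2EI) = 1461/EI
  point load 41 at a = 2.2: Pa²(3L − a)/(6EI) = 472.9/EI
  δ_0 = 1934/EI
Flexibility coefficient — unit upward force at B: δ_{BB} = L³/(3EI) = 55.46/EI.
The prop prevents deflection at B: R_B = δ_0/δ_{BB} = 1934/55.46 = 34.87 kN.

R_B = 34.87 kN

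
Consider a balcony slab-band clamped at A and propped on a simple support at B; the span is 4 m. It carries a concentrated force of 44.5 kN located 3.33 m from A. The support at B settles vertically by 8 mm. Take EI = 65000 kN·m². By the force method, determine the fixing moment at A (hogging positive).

Choose R_B as the redundant. The primary structure is the cantilever fixed at A.
Primary-structure tip deflection at B by superposition:
  point load 44.5 at a = 3.33: Pa²(3L − a)/(6EI) = 713/EI
Tip deflection under a unit load at B: L³/(3EI) = 21.33/EI.
With EI = 65000 kN·m²: δ_0 = 0.01097 m and δ_{BB} = 0.000328 m/kN.
Compatibility — the beam at B must follow the support down by 0.008 m: δ_0 − R_B·δ_{BB} = 0.008, so R_B = (0.01097 − 0.008)/0.000328 = 9.049 kN.
Moment equilibrium about A: M_A = Σ(load moments about A) − R_B·L = 148.2 − 9.049×4 = 112 kN·m.

M_A = 112 kN·m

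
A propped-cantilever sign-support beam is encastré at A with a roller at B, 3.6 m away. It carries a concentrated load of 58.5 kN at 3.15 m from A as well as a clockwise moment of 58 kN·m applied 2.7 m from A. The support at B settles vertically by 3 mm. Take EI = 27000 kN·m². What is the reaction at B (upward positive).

R_B = 65.04 kN

Release the roller at B. Primary structure: cantilever fixed at A.
Deflection at B on the released cantilever, summing each load's contribution:
  point load 58.5 at a = 3.15: Pa²(3L − a)/(6EI) = 740.1/EI
  clockwise couple 58 at a = 2.7: M₀a(2L − a)/(2EI) = 352.4/EI
  δ_0 = 1092/EI
Flexibility coefficient — unit upward force at B: δ_{BB} = L³/(3EI) = 15.55/EI.
With EI = 27000 kN·m²: δ_0 = 0.040461 m and δ_{BB} = 0.000576 m/kN.
Compatibility — the beam at B must follow the support down by 0.003 m: δ_0 − R_B·δ_{BB} = 0.003, so R_B = (0.040461 − 0.003)/0.000576 = 65.04 kN.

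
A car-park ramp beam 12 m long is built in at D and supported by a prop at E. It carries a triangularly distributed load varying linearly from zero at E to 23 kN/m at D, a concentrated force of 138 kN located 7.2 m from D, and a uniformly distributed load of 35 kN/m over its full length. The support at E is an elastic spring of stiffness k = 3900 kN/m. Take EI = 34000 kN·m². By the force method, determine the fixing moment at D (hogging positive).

Choose R_E as the redundant. The primary structure is the cantilever fixed at D.
Free-end deflection of the primary structure under the applied loading (downward +):
  triangular load, peak 23 at the fixed end: w₀L⁴/(30EI) = 15898/EI
  point load 138 at a = 7.2: Pa²(3L − a)/(6EI) = 34339/EI
  UDL 35: wL⁴/(8EI) = 90720/EI
  δ_0 = 140956/EI
Flexibility coefficient — unit upward force at E: δ_{EE} = L³/(3EI) = 576/EI.
With EI = 34000 kN·m²: δ_0 = 4.1458 m and δ_{EE} = 0.016941 m/kN.
Compatibility — the spring shortens by R_E/k under the reaction it provides: δ_0 − R_E·δ_{EE} = R_E/k. With 1/k = 0.000256 m/kN, R_E = δ_0 / (δ_{EE} + 1/k) = 4.1458 / (0.016941 + 0.000256) = 241.1 kN.
Moment equilibrium about D: M_D = Σ(load moments about D) − R_E·L = 4066 − 241.1×12 = 1173 kN·m.

M_D = 1173 kN·m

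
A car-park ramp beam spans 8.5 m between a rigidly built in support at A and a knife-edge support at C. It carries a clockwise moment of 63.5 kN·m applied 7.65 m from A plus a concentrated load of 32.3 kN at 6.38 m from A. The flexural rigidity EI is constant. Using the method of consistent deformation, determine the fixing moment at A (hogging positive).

Take the reaction at C as the redundant and release it; the primary structure is a cantilever fixed at A.
Primary-structure tip deflection at C by superposition:
  clockwise couple 63.5 at a = 7.65: M₀a(2L − a)/(2EI) = 2271/EI
  point load 32.3 at a = 6.38: Pa²(3L − a)/(6EI) = 4190/EI
  δ_0 = 6461/EI
Flexibility coefficient — unit upward force at C: δ_{CC} = L³/(3EI) = 204.7/EI.
Compatibility at C: δ_0 − R_C·δ_{CC} = 0, so R_C = 6461/204.7 = 31.56 kN.
Moment equilibrium about A: M_A = Σ(load moments about A) − R_C·L = 269.6 − 31.56×8.5 = 1.311 kN·m.

M_A = 1.311 kN·m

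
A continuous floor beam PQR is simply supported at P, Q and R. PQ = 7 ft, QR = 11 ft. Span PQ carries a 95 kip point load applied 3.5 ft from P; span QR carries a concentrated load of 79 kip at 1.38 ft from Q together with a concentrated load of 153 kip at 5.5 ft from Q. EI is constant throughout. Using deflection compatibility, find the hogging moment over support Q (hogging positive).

Take M_Q as the redundant. Released structure: two simple spans PQ and QR with a hinge at Q.
Discontinuity in slope at Q on the released structure — sum the simple-span end rotations:
  span PQ: point load 95 at a = 3.5: Pab(L + a)/(6LEI) = 290.9/EI
  span QR: point load 79 at a = 1.38: Pab(L + b)/(6LEI) = 327.7/EI
  span QR: point load 153 at a = 5.5: Pab(L + b)/(6LEI) = 1157/EI
  relative rotation θ_0 = (290.9 + 1485)/EI = 1776/EI
A unit hogging moment at Q produces rotation L₁/(3EI) + L₂/(3EI) = 6/EI.
Compatibility: M_Q·(L₁+L₂)/(3EI) = θ_0, giving M_Q = 295.9 kip·ft (hogging).

M_Q = 295.9 kip·ft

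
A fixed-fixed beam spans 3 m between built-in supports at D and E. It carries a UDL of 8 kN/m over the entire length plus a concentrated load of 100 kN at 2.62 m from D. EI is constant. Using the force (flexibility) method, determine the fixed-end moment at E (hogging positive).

Release both end moments; the primary structure is a simply-supported span DE with redundants M_D and M_E.
Simple-span end rotations at D and E under the given loads:
  at D: UDL 8: wL³/(24EI) = 9/EI
  at E: UDL 8: wL³/(24EI) = 9/EI
  at D: point load 100 at a = 2.62: Pab(L + b)/(6LEI) = 18.7/EI
  at E: point load 100 at a = 2.62: Pab(L + a)/(6LEI) = 31.08/EI
  θ_D0 = 27.7/EI,  θ_E0 = 40.08/EI
Flexibility coefficients: a unit moment at one end gives L/(3EI) there and L/(6EI) at the far end, so f₁₁ = f₂₂ = 1/EI and f₁₂ = f₂₁ = 0.5/EI.
Compatibility — zero rotation at each built-in end:
  1 M_D + 0.5 M_E = 27.7
  0.5 M_D + 1 M_E = 40.08
Solving the pair gives M_D = 10.2 kN·m and M_E = 34.98 kN·m (hogging).

M_E = 34.98 kN·m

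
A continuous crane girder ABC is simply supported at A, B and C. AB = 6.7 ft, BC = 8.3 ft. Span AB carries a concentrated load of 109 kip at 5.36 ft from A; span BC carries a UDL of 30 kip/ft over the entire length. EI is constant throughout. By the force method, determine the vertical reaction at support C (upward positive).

R_C = 101.6 kip

Insert a hinge at B; M_B is the redundant, and each span becomes simply supported.
Discontinuity in slope at B on the released structure — sum the simple-span end rotations:
  span AB: point load 109 at a = 5.36: Pab(L + a)/(6LEI) = 234.9/EI
  span BC: UDL 30: wL³/(24EI) = 714.7/EI
  relative rotation θ_0 = (234.9 + 714.7)/EI = 949.6/EI
A unit hogging moment at B produces rotation L₁/(3EI) + L₂/(3EI) = 5/EI.
Compatibility: M_B·(L₁+L₂)/(3EI) = θ_0, giving M_B = 189.9 kip·ft (hogging).
Span BC, ΣM about C: R_B^{BC}·8.3 = 1033 + 189.9, so R_B^{BC} = 147.4 kip and R_C = 249 − 147.4 = 101.6 kip.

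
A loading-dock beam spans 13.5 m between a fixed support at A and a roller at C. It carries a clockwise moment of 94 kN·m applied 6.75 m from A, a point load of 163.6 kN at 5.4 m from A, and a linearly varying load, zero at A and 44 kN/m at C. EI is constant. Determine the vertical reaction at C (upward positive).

Take the reaction at C as the redundant and release it; the primary structure is a cantilever fixed at A.
Deflection at C on the released cantilever, summing each load's contribution:
  clockwise couple 94 at a = 6.75: M₀a(2L − a)/(2EI) = 6424/EI
  point load 163.6 at a = 5.4: Pa²(3L − a)/(6EI) = 27908/EI
  triangular load, peak 44 at the free end: 11w₀L⁴/(120EI) = 133967/EI
  δ_0 = 168300/EI
Tip deflection under a unit load at C: L³/(3EI) = 820.1/EI.
Compatibility at C: δ_0 − R_C·δ_{CC} = 0, so R_C = 168300/820.1 = 205.2 kN.

R_C = 205.2 kN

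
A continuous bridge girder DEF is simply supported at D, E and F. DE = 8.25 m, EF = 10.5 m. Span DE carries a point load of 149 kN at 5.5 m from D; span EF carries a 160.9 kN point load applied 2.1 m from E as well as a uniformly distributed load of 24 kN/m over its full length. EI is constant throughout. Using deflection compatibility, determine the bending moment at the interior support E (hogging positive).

Take M_E as the redundant. Released structure: two simple spans DE and EF with a hinge at E.
Rotations at E on the released spans (each span's end-slope, ×1/EI):
  span DE: point load 149 at a = 5.5: Pab(L + a)/(6LEI) = 626/EI
  span EF: point load 160.9 at a = 2.1: Pab(L + b)/(6LEI) = 851.5/EI
  span EF: UDL 24: wL³/(24EI) = 1158/EI
  relative rotation θ_0 = (626 + 2009)/EI = 2635/EI
A unit hogging moment at E produces rotation L₁/(3EI) + L₂/(3EI) = 6.25/EI.
Compatibility: M_E·(L₁+L₂)/(3EI) = θ_0, giving M_E = 421.6 kN·m (hogging).

M_E = 421.6 kN·m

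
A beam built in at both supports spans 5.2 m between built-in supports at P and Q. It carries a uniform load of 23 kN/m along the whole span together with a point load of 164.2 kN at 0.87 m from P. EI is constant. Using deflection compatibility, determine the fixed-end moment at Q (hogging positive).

M_Q = 71.73 kN·m

Release both end moments; the primary structure is a simply-supported span PQ with redundants M_P and M_Q.
Simple-span end rotations at P and Q under the given loads:
  at P: UDL 23: wL³/(24EI) = 134.7/EI
  at Q: UDL 23: wL³/(24EI) = 134.7/EI
  at P: point load 164.2 at a = 0.87: Pab(L + b)/(6LEI) = 188.9/EI
  at Q: point load 164.2 at a = 0.87: Pab(L + a)/(6LEI) = 120.3/EI
  θ_P0 = 323.7/EI,  θ_Q0 = 255.1/EI
Flexibility coefficients: a unit moment at one end gives L/(3EI) there and L/(6EI) at the far end, so f₁₁ = f₂₂ = 1.733/EI and f₁₂ = f₂₁ = 0.8667/EI.
Compatibility — zero rotation at each built-in end:
  1.733 M_P + 0.8667 M_Q = 323.7
  0.8667 M_P + 1.733 M_Q = 255.1
Solving the pair gives M_P = 150.9 kN·m and M_Q = 71.73 kN·m (hogging).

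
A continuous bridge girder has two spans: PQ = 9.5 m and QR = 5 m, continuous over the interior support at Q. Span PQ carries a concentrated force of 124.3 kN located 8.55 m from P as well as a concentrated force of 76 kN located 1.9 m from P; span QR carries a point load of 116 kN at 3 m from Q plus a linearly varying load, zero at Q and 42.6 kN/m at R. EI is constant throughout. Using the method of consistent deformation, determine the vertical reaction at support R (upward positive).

Release continuity at Q by inserting a hinge; the redundant is the internal moment M_Q. The primary structure is two simply-supported spans PQ and QR.
End slopes at the hinge Q, treating each span as simply supported:
  span PQ: point load 124.3 at a = 8.55: Pab(L + a)/(6LEI) = 319.7/EI
  span PQ: point load 76 at a = 1.9: Pab(L + a)/(6LEI) = 219.5/EI
  span QR: point load 116 at a = 3: Pab(L + b)/(6LEI) = 162.4/EI
  span QR: triangular load, peak 42.6: 7w₀L³/(360EI) = 103.5/EI
  relative rotation θ_0 = (539.2 + 265.9)/EI = 805.1/EI
A unit hogging moment at Q produces rotation L₁/(3EI) + L₂/(3EI) = 4.833/EI.
Slope continuity at Q: θ_0 = M_Q·4.833/EI, so M_Q = 805.1/4.833 = 166.6 kN·m (hogging).
Span QR, ΣM about R: R_Q^{QR}·5 = 409.5 + 166.6, so R_Q^{QR} = 115.2 kN and R_R = 222.5 − 115.2 = 107.3 kN.

R_R = 107.3 kN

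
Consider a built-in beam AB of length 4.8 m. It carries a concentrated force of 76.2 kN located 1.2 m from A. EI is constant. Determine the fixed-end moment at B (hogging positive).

Release both end moments; the primary structure is a simply-supported span AB with redundants M_A and M_B.
End rotations of the released simple span under the applied load (×1/EI):
  at A: point load 76.2 at a = 1.2: Pab(L + b)/(6LEI) = 96.01/EI
  at B: point load 76.2 at a = 1.2: Pab(L + a)/(6LEI) = 68.58/EI
  θ_A0 = 96.01/EI,  θ_B0 = 68.58/EI
Flexibility coefficients: a unit moment at one end gives L/(3EI) there and L/(6EI) at the far end, so f₁₁ = f₂₂ = 1.6/EI and f₁₂ = f₂₁ = 0.8/EI.
Compatibility — zero rotation at each built-in end:
  1.6 M_A + 0.8 M_B = 96.01
  0.8 M_A + 1.6 M_B = 68.58
Solving the pair gives M_A = 51.44 kN·m and M_B = 17.14 kN·m (hogging).

M_B = 17.14 kN·m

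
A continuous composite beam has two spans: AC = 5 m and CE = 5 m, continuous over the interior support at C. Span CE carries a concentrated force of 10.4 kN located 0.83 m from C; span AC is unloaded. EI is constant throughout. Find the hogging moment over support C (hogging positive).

M_C = 3.301 kN·m

Release continuity at C by inserting a hinge; the redundant is the internal moment M_C. The primary structure is two simply-supported spans AC and CE.
End slopes at the hinge C, treating each span as simply supported:
  span CE: point load 10.4 at a = 0.83: Pab(L + b)/(6LEI) = 11/EI
  relative rotation θ_0 = (0 + 11)/EI = 11/EI
A unit hogging moment at C produces rotation L₁/(3EI) + L₂/(3EI) = 3.333/EI.
Compatibility: M_C·(L₁+L₂)/(3EI) = θ_0, giving M_C = 3.301 kN·m (hogging).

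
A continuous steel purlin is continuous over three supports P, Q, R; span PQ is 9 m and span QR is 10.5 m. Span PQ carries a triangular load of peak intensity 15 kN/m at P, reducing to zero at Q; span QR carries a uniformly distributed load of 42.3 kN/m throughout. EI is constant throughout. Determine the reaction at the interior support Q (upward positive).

Insert a hinge at Q; M_Q is the redundant, and each span becomes simply supported.
End slopes at the hinge Q, treating each span as simply supported:
  span PQ: triangular load, peak 15: 7w₀L³/(360EI) = 212.6/EI
  span QR: UDL 42.3: wL³/(24EI) = 2040/EI
  relative rotation θ_0 = (212.6 + 2040)/EI = 2253/EI
A unit hogging moment at Q produces rotation L₁/(3EI) + L₂/(3EI) = 6.5/EI.
Compatibility: M_Q·(L₁+L₂)/(3EI) = θ_0, giving M_Q = 346.6 kN·m (hogging).
Span PQ, ΣM about P with M_Q applied at Q: R_Q^{PQ}·9 = 202.5 + 346.6, so R_Q^{PQ} = 61.01 kN and R_P = 67.5 − 61.01 = 6.488 kN.
Span QR, ΣM about R: R_Q^{QR}·10.5 = 2332 + 346.6, so R_Q^{QR} = 255.1 kN and R_R = 444.1 − 255.1 = 189.1 kN.
R_Q = 61.01 + 255.1 = 316.1 kN.

R_Q = 316.1 kN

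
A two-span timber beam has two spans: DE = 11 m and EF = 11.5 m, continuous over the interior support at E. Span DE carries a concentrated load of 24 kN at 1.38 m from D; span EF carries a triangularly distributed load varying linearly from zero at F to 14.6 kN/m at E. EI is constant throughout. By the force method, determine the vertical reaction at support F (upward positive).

R_F = 21.57 kN

Take M_E as the redundant. Released structure: two simple spans DE and EF with a hinge at E.
Discontinuity in slope at E on the released structure — sum the simple-span end rotations:
  span DE: point load 24 at a = 1.38: Pab(L + a)/(6LEI) = 59.76/EI
  span EF: triangular load, peak 14.6: w₀L³/(45EI) = 493.4/EI
  relative rotation θ_0 = (59.76 + 493.4)/EI = 553.2/EI
A unit hogging moment at E produces rotation L₁/(3EI) + L₂/(3EI) = 7.5/EI.
Slope continuity at E: θ_0 = M_E·7.5/EI, so M_E = 553.2/7.5 = 73.76 kN·m (hogging).
Span EF, ΣM about F: R_E^{EF}·11.5 = 643.6 + 73.76, so R_E^{EF} = 62.38 kN and R_F = 83.95 − 62.38 = 21.57 kN.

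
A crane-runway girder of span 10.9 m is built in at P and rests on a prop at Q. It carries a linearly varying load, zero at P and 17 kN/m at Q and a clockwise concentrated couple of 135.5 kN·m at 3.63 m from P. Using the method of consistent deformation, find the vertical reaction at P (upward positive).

R_P = 31.34 kN

Release the roller at Q. Primary structure: cantilever fixed at P.
Primary-structure tip deflection at Q by superposition:
  triangular load, peak 17 at the free end: 11w₀L⁴/(120EI) = 21997/EI
  clockwise couple 135.5 at a = 3.63: M₀a(2L − a)/(2EI) = 4469/EI
  δ_0 = 26466/EI
Tip deflection under a unit load at Q: L³/(3EI) = 431.7/EI.
The prop prevents deflection at Q: R_Q = δ_0/δ_{QQ} = 26466/431.7 = 61.31 kN.
Vertical equilibrium: R_P = ΣP − R_Q = 92.65 − 61.31 = 31.34 kN.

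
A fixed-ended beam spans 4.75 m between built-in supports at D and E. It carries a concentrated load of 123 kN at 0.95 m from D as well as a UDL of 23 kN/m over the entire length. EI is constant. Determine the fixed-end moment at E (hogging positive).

Take the two fixed-end moments M_D, M_E as redundants; the released structure is the simple span DE.
End rotations of the released simple span under the applied load (×1/EI):
  at D: point load 123 at a = 0.95: Pab(L + b)/(6LEI) = 133.2/EI
  at E: point load 123 at a = 0.95: Pab(L + a)/(6LEI) = 88.81/EI
  at D: UDL 23: wL³/(24EI) = 102.7/EI
  at E: UDL 23: wL³/(24EI) = 102.7/EI
  θ_D0 = 235.9/EI,  θ_E0 = 191.5/EI
Flexibility coefficients: a unit moment at one end gives L/(3EI) there and L/(6EI) at the far end, so f₁₁ = f₂₂ = 1.583/EI and f₁₂ = f₂₁ = 0.7917/EI.
Compatibility — zero rotation at each built-in end:
  1.583 M_D + 0.7917 M_E = 235.9
  0.7917 M_D + 1.583 M_E = 191.5
Solving the pair gives M_D = 118 kN·m and M_E = 61.94 kN·m (hogging).

M_E = 61.94 kN·m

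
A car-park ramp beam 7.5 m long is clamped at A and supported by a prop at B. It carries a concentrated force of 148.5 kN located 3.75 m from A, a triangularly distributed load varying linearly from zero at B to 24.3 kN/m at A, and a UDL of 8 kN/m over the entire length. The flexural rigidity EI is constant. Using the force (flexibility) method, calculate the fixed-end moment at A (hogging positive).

Choose R_B as the redundant. The primary structure is the cantilever fixed at A.
Free-end deflection of the primary structure under the applied loading (downward +):
  point load 148.5 at a = 3.75: Pa²(3L − a)/(6EI) = 6526/EI
  triangular load, peak 24.3 at the fixed end: w₀L⁴/(30EI) = 2563/EI
  UDL 8: wL⁴/(8EI) = 3164/EI
  δ_0 = 12253/EI
Tip deflection under a unit load at B: L³/(3EI) = 140.6/EI.
Compatibility at B: δ_0 − R_B·δ_{BB} = 0, so R_B = 12253/140.6 = 87.13 kN.
Moment equilibrium about A: M_A = Σ(load moments about A) − R_B·L = 1010 − 87.13×7.5 = 356.2 kN·m.

M_A = 356.2 kN·m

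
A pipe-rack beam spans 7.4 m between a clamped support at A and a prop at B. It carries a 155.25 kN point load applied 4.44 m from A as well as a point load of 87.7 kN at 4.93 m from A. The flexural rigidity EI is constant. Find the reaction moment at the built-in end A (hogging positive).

Take the reaction at B as the redundant and release it; the primary structure is a cantilever fixed at A.
Deflection at B on the released cantilever, summing each load's contribution:
  point load 155.25 at a = 4.44: Pa²(3L − a)/(6EI) = 9059/EI
  point load 87.7 at a = 4.93: Pa²(3L − a)/(6EI) = 6135/EI
  δ_0 = 15194/EI
Flexibility coefficient — unit upward force at B: δ_{BB} = L³/(3EI) = 135.1/EI.
Compatibility at B: δ_0 − R_B·δ_{BB} = 0, so R_B = 15194/135.1 = 112.5 kN.
Moment equilibrium about A: M_A = Σ(load moments about A) − R_B·L = 1122 − 112.5×7.4 = 289.2 kN·m.

M_A = 289.2 kN·m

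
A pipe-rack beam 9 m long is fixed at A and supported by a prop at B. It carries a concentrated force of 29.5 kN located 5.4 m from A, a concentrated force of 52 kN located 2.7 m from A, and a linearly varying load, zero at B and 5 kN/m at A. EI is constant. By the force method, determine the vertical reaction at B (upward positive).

R_B = 23.56 kN

Release the roller at B. Primary structure: cantilever fixed at A.
Deflection at B on the released cantilever, summing each load's contribution:
  point load 29.5 at a = 5.4: Pa²(3L − a)/(6EI) = 3097/EI
  point load 52 at a = 2.7: Pa²(3L − a)/(6EI) = 1535/EI
  triangular load, peak 5 at the fixed end: w₀L⁴/(30EI) = 1094/EI
  δ_0 = 5726/EI
Flexibility coefficient — unit upward force at B: δ_{BB} = L³/(3EI) = 243/EI.
The prop prevents deflection at B: R_B = δ_0/δ_{BB} = 5726/243 = 23.56 kN.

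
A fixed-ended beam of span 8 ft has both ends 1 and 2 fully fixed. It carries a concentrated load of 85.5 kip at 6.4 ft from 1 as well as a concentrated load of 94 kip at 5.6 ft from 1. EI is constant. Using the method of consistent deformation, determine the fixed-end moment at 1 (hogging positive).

Take the two fixed-end moments M_1, M_2 as redundants; the released structure is the simple span 12.
Simple-span end rotations at 1 and 2 under the given loads:
  at 1: point load 85.5 at a = 6.4: Pab(L + b)/(6LEI) = 175.1/EI
  at 2: point load 85.5 at a = 6.4: Pab(L + a)/(6LEI) = 262.7/EI
  at 1: point load 94 at a = 5.6: Pab(L + b)/(6LEI) = 273.7/EI
  at 2: point load 94 at a = 5.6: Pab(L + a)/(6LEI) = 358/EI
  θ_10 = 448.8/EI,  θ_20 = 620.6/EI
Flexibility coefficients: a unit moment at one end gives L/(3EI) there and L/(6EI) at the far end, so f₁₁ = f₂₂ = 2.667/EI and f₁₂ = f₂₁ = 1.333/EI.
Compatibility — zero rotation at each built-in end:
  2.667 M_1 + 1.333 M_2 = 448.8
  1.333 M_1 + 2.667 M_2 = 620.6
Solving the pair gives M_1 = 69.26 kip·ft and M_2 = 198.1 kip·ft (hogging).

M_1 = 69.26 kip·ft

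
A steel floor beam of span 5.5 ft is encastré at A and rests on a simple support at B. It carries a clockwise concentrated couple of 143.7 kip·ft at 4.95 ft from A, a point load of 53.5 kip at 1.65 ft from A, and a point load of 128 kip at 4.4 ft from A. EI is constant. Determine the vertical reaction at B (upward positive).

Take the reaction at B as the redundant and release it; the primary structure is a cantilever fixed at A.
Primary-structure tip deflection at B by superposition:
  clockwise couple 143.7 at a = 4.95: M₀a(2L − a)/(2EI) = 2152/EI
  point load 53.5 at a = 1.65: Pa²(3L − a)/(6EI) = 360.5/EI
  point load 128 at a = 4.4: Pa²(3L − a)/(6EI) = 4997/EI
  δ_0 = 7510/EI
Tip deflection under a unit load at B: L³/(3EI) = 55.46/EI.
Compatibility at B: δ_0 − R_B·δ_{BB} = 0, so R_B = 7510/55.46 = 135.4 kip.

R_B = 135.4 kip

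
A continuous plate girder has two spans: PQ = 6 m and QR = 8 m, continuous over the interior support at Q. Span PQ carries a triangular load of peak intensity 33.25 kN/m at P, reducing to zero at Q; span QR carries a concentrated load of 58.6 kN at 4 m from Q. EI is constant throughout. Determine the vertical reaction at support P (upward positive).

Release continuity at Q by inserting a hinge; the redundant is the internal moment M_Q. The primary structure is two simply-supported spans PQ and QR.
Discontinuity in slope at Q on the released structure — sum the simple-span end rotations:
  span PQ: triangular load, peak 33.25: 7w₀L³/(360EI) = 139.7/EI
  span QR: point load 58.6 at a = 4: Pab(L + b)/(6LEI) = 234.4/EI
  relative rotation θ_0 = (139.7 + 234.4)/EI = 374.1/EI
A unit hogging moment at Q produces rotation L₁/(3EI) + L₂/(3EI) = 4.667/EI.
Slope continuity at Q: θ_0 = M_Q·4.667/EI, so M_Q = 374.1/4.667 = 80.15 kN·m (hogging).
Span PQ, ΣM about P with M_Q applied at Q: R_Q^{PQ}·6 = 199.5 + 80.15, so R_Q^{PQ} = 46.61 kN and R_P = 99.75 − 46.61 = 53.14 kN.

R_P = 53.14 kN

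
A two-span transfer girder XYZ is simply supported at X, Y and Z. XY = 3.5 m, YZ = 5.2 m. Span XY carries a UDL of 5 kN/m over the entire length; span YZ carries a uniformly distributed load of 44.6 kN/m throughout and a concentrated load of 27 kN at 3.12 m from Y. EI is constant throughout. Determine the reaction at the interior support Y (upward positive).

Take M_Y as the redundant. Released structure: two simple spans XY and YZ with a hinge at Y.
Rotations at Y on the released spans (each span's end-slope, ×1/EI):
  span XY: UDL 5: wL³/(24EI) = 8.932/EI
  span YZ: UDL 44.6: wL³/(24EI) = 261.3/EI
  span YZ: point load 27 at a = 3.12: Pab(L + b)/(6LEI) = 40.88/EI
  relative rotation θ_0 = (8.932 + 302.2)/EI = 311.1/EI
A unit hogging moment at Y produces rotation L₁/(3EI) + L₂/(3EI) = 2.9/EI.
Slope continuity at Y: θ_0 = M_Y·2.9/EI, so M_Y = 311.1/2.9 = 107.3 kN·m (hogging).
Span XY, ΣM about X with M_Y applied at Y: R_Y^{XY}·3.5 = 30.62 + 107.3, so R_Y^{XY} = 39.4 kN and R_X = 17.5 − 39.4 = -21.9 kN.
Span YZ, ΣM about Z: R_Y^{YZ}·5.2 = 659.2 + 107.3, so R_Y^{YZ} = 147.4 kN and R_Z = 258.9 − 147.4 = 111.5 kN.
R_Y = 39.4 + 147.4 = 186.8 kN.

R_Y = 186.8 kN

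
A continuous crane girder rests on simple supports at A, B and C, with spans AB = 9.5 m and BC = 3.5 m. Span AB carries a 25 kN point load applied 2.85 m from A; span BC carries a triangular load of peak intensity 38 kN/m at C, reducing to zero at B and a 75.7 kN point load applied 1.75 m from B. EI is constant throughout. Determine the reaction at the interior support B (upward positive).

R_B = 84.87 kN

Insert a hinge at B; M_B is the redundant, and each span becomes simply supported.
Rotations at B on the released spans (each span's end-slope, ×1/EI):
  span AB: point load 25 at a = 2.85: Pab(L + a)/(6LEI) = 102.7/EI
  span BC: triangular load, peak 38: 7w₀L³/(360EI) = 31.68/EI
  span BC: point load 75.7 at a = 1.75: Pab(L + b)/(6LEI) = 57.96/EI
  relative rotation θ_0 = (102.7 + 89.64)/EI = 192.3/EI
A unit hogging moment at B produces rotation L₁/(3EI) + L₂/(3EI) = 4.333/EI.
Compatibility: M_B·(L₁+L₂)/(3EI) = θ_0, giving M_B = 44.38 kN·m (hogging).
Span AB, ΣM about A with M_B applied at B: R_B^{AB}·9.5 = 71.25 + 44.38, so R_B^{AB} = 12.17 kN and R_A = 25 − 12.17 = 12.83 kN.
Span BC, ΣM about C: R_B^{BC}·3.5 = 210.1 + 44.38, so R_B^{BC} = 72.7 kN and R_C = 142.2 − 72.7 = 69.5 kN.
R_B = 12.17 + 72.7 = 84.87 kN.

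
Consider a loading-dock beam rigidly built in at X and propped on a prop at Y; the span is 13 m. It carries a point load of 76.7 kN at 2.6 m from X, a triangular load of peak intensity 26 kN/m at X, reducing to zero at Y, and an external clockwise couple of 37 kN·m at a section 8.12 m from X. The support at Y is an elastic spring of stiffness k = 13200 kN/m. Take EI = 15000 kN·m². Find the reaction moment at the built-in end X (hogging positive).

M_X = 426.7 kN·m

Choose R_Y as the redundant. The primary structure is the cantilever fixed at X.
Deflection at Y on the released cantilever, summing each load's contribution:
  point load 76.7 at a = 2.6: Pa²(3L − a)/(6EI) = 3146/EI
  triangular load, peak 26 at the fixed end: w₀L⁴/(30EI) = 24753/EI
  clockwise couple 37 at a = 8.12: M₀a(2L − a)/(2EI) = 2686/EI
  δ_0 = 30584/EI
Tip deflection under a unit load at Y: L³/(3EI) = 732.3/EI.
With EI = 15000 kN·m²: δ_0 = 2.039 m and δ_{YY} = 0.048822 m/kN.
Compatibility — the spring shortens by R_Y/k under the reaction it provides: δ_0 − R_Y·δ_{YY} = R_Y/k. With 1/k = 0.000076 m/kN, R_Y = δ_0 / (δ_{YY} + 1/k) = 2.039 / (0.048822 + 0.000076) = 41.7 kN.
Moment equilibrium about X: M_X = Σ(load moments about X) − R_Y·L = 968.8 − 41.7×13 = 426.7 kN·m.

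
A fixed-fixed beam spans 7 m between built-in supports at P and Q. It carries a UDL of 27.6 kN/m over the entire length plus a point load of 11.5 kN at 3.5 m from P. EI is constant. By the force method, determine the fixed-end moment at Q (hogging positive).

Take the two fixed-end moments M_P, M_Q as redundants; the released structure is the simple span PQ.
Simple-span end rotations at P and Q under the given loads:
  at P: UDL 27.6: wL³/(24EI) = 394.4/EI
  at Q: UDL 27.6: wL³/(24EI) = 394.4/EI
  at P: point load 11.5 at a = 3.5: Pab(L + b)/(6LEI) = 35.22/EI
  at Q: point load 11.5 at a = 3.5: Pab(L + a)/(6LEI) = 35.22/EI
  θ_P0 = 429.7/EI,  θ_Q0 = 429.7/EI
Flexibility coefficients: a unit moment at one end gives L/(3EI) there and L/(6EI) at the far end, so f₁₁ = f₂₂ = 2.333/EI and f₁₂ = f₂₁ = 1.167/EI.
Compatibility — zero rotation at each built-in end:
  2.333 M_P + 1.167 M_Q = 429.7
  1.167 M_P + 2.333 M_Q = 429.7
Solving the pair gives M_P = 122.8 kN·m and M_Q = 122.8 kN·m (hogging).

M_Q = 122.8 kN·m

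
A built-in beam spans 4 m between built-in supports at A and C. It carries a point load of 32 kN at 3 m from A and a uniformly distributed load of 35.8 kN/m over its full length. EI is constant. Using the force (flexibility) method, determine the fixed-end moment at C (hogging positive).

M_C = 65.73 kN·m

Release both end moments; the primary structure is a simply-supported span AC with redundants M_A and M_C.
End rotations of the released simple span under the applied load (×1/EI):
  at A: point load 32 at a = 3: Pab(L + b)/(6LEI) = 20/EI
  at C: point load 32 at a = 3: Pab(L + a)/(6LEI) = 28/EI
  at A: UDL 35.8: wL³/(24EI) = 95.47/EI
  at C: UDL 35.8: wL³/(24EI) = 95.47/EI
  θ_A0 = 115.5/EI,  θ_C0 = 123.5/EI
Flexibility coefficients: a unit moment at one end gives L/(3EI) there and L/(6EI) at the far end, so f₁₁ = f₂₂ = 1.333/EI and f₁₂ = f₂₁ = 0.6667/EI.
Compatibility — zero rotation at each built-in end:
  1.333 M_A + 0.6667 M_C = 115.5
  0.6667 M_A + 1.333 M_C = 123.5
Solving the pair gives M_A = 53.73 kN·m and M_C = 65.73 kN·m (hogging).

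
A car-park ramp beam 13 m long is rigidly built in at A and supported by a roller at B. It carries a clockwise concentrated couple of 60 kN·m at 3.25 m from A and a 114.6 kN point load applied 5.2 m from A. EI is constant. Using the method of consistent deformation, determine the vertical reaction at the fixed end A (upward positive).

Remove the prop at B; the released (primary) structure is a cantilever built in at A.
Primary-structure tip deflection at B by superposition:
  clockwise couple 60 at a = 3.25: M₀a(2L − a)/(2EI) = 2218/EI
  point load 114.6 at a = 5.2: Pa²(3L − a)/(6EI) = 17456/EI
  δ_0 = 19675/EI
Tip deflection under a unit load at B: L³/(3EI) = 732.3/EI.
Compatibility at B: δ_0 − R_B·δ_{BB} = 0, so R_B = 19675/732.3 = 26.87 kN.
Vertical equilibrium: R_A = ΣP − R_B = 114.6 − 26.87 = 87.73 kN.

R_A = 87.73 kN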